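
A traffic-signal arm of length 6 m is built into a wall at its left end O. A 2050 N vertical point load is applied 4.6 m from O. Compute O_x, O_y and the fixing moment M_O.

ΣF_x = 0: O_x = 0.
ΣF_y = 0: O_y − 2050 = 0 → O_y = 2050 N.
ΣM about O: M_O − 2050·4.6 = 0 → M_O = 9430 N·m.

O_x = 0, O_y = 2050 N, M_O = 9430 N·m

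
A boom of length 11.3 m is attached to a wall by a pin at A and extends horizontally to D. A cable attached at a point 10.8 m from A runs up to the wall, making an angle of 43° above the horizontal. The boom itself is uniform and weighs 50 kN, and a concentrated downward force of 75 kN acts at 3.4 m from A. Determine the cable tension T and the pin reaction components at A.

T = 72.97 kN, A_x = 53.37 kN, A_y = 75.23 kN

ΣM about A: T·sin43°·10.8 − 50·5.65 − 75·3.4 = 0 → T = 537.5/(10.8·0.681998) = 72.9746 ≈ 72.97 kN.
ΣF_x = 0: A_x − T·cos43° = 0 → A_x = 72.9746 × 0.731354 = 53.37 kN.
ΣF_y = 0: A_y + T·sin43° − 50 − 75 = 0 → A_y = 125 − 72.9746 × 0.681998 = 75.23 kN.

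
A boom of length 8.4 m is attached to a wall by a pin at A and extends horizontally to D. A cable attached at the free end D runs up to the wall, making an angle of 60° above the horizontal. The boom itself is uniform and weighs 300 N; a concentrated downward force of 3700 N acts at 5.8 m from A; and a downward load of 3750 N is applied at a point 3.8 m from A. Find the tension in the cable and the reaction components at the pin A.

T = 5082 N, A_x = 2541 N, A_y = 3349 N

ΣM about A: T·sin60°·8.4 − 300·4.2 − 3700·5.8 − 3750·3.8 = 0 → T = 36970/(8.4·0.866025) = 5082.06 ≈ 5082 N.
ΣF_x = 0: A_x − T·cos60° = 0 → A_x = 5082.06 × 0.5 = 2541 N.
ΣF_y = 0: A_y + T·sin60° − 300 − 3700 − 3750 = 0 → A_y = 7750 − 5082.06 × 0.866025 = 3349 N.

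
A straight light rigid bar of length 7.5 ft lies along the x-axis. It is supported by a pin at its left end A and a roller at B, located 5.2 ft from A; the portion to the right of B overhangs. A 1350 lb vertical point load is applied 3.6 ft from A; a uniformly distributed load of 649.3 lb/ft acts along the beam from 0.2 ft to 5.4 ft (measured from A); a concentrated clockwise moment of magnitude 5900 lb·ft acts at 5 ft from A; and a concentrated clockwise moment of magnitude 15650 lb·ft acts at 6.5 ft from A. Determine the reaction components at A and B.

Resultant of the distributed load: 649.3 × 5.2 = 3376.36 lb at 2.8 ft from A.
Moments about A: B_y·5.2 − 1350·3.6 − (649.3·5.2)·2.8 − 5900 − 15650 = 0 → B_y = 35863.808/5.2 = 6896.89 ≈ 6897 lb.
ΣF_y = 0: A_y + 6896.89 − 1350 − 649.3·5.2 = 0 → A_y = -2171 lb.
ΣF_x = 0: no horizontal applied forces, so A_x = 0.

A_x = 0, A_y = -2171 lb, B_y = 6897 lb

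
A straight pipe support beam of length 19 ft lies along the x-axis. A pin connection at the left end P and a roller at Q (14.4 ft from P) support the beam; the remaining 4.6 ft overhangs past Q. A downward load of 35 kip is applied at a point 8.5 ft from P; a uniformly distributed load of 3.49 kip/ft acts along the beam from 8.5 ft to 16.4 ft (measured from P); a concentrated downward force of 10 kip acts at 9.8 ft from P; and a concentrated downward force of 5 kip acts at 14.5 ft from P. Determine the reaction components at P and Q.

P_x = 0, P_y = 21.23 kip, Q_y = 56.34 kip

Resultant of the distributed load: 3.49 × 7.9 = 27.571 kip at 12.45 ft from P.
Moments about P: Q_y·14.4 − 35·8.5 − (3.49·7.9)·12.45 − 10·9.8 − 5·14.5 = 0 → Q_y = 811.25895/14.4 = 56.3374 ≈ 56.34 kip.
ΣF_y = 0: P_y + 56.3374 − 35 − 3.49·7.9 − 10 − 5 = 0 → P_y = 21.23 kip.
ΣF_x = 0: no horizontal applied forces, so P_x = 0.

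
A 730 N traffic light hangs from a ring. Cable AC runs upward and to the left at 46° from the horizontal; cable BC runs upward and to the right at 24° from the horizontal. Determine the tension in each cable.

ΣF_x = 0: −T_AC·cos46° + T_BC·cos24° = 0 → T_BC = 0.760398·T_AC.
ΣF_y = 0: T_AC·sin46° + T_BC·sin24° = 730.
Substitute: T_AC·(0.71934 + 0.760398·0.406737) = 730 → T_AC = 709.687 ≈ 709.7 N.
Then T_BC = 0.760398 × 709.687 = 539.6 N.

T_AC = 709.7 N, T_BC = 539.6 N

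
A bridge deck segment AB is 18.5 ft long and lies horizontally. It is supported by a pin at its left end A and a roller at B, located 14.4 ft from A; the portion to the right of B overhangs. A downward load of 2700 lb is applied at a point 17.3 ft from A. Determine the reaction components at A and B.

Taking moments about A: B_y·14.4 − 2700·17.3 = 0 → B_y = 46710/14.4 = 3243.75 ≈ 3244 lb.
ΣF_y = 0: A_y + 3243.75 − 2700 = 0 → A_y = -543.8 lb.
ΣF_x = 0: no horizontal applied forces, so A_x = 0.

A_x = 0, A_y = -543.8 lb, B_y = 3244 lb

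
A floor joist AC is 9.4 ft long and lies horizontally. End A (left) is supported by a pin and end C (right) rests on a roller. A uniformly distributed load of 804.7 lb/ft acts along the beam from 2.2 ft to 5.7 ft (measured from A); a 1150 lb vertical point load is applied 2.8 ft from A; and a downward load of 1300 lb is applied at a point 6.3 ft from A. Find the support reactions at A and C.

A_x = 0, A_y = 2869 lb, C_y = 2397 lb

Resultant of the distributed load: 804.7 × 3.5 = 2816.45 lb at 3.95 ft from A.
Moments about A: C_y·9.4 − (804.7·3.5)·3.95 − 1150·2.8 − 1300·6.3 = 0 → C_y = 22534.9775/9.4 = 2397.34 ≈ 2397 lb.
ΣF_y = 0: A_y + 2397.34 − 804.7·3.5 − 1150 − 1300 = 0 → A_y = 2869 lb.
ΣF_x = 0: no horizontal applied forces, so A_x = 0.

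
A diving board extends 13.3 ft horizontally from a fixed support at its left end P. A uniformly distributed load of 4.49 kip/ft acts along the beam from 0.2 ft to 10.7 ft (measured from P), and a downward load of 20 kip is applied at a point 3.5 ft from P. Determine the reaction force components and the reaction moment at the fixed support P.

P_x = 0, P_y = 67.15 kip, M_P = 326.9 kip·ft

Resultant of the distributed load: 4.49 × 10.5 = 47.145 kip at 5.45 ft from P.
ΣF_x = 0: P_x = 0.
ΣF_y = 0: P_y − 4.49·10.5 − 20 = 0 → P_y = 67.15 kip.
ΣM about P: M_P − (4.49·10.5)·5.45 − 20·3.5 = 0 → M_P = 326.9 kip·ft.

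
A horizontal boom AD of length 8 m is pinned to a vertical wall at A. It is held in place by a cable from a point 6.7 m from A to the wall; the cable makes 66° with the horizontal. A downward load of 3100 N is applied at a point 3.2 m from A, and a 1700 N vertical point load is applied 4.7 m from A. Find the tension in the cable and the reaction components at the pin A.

ΣM about A: T·sin66°·6.7 − 3100·3.2 − 1700·4.7 = 0 → T = 17910/(6.7·0.913545) = 2926.11 ≈ 2926 N.
ΣF_x = 0: A_x − T·cos66° = 0 → A_x = 2926.11 × 0.406737 = 1190 N.
ΣF_y = 0: A_y + T·sin66° − 3100 − 1700 = 0 → A_y = 4800 − 2926.11 × 0.913545 = 2127 N.

T = 2926 N, A_x = 1190 N, A_y = 2127 N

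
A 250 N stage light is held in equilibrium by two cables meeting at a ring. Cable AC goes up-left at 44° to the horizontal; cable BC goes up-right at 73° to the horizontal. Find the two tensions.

T_AC = 82.03 N, T_BC = 201.8 N

ΣF_x = 0: −T_AC·cos44° + T_BC·cos73° = 0 → T_BC = 2.46036·T_AC.
ΣF_y = 0: T_AC·sin44° + T_BC·sin73° = 250.
Substitute: T_AC·(0.694658 + 2.46036·0.956305) = 250 → T_AC = 82.0341 ≈ 82.03 N.
Then T_BC = 2.46036 × 82.0341 = 201.8 N.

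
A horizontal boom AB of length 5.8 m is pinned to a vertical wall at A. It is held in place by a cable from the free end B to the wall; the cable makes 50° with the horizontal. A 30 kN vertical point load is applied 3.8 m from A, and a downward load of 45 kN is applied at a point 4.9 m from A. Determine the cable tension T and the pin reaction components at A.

T = 75.29 kN, A_x = 48.39 kN, A_y = 17.33 kN

ΣM about A: T·sin50°·5.8 − 30·3.8 − 45·4.9 = 0 → T = 334.5/(5.8·0.766044) = 75.286 ≈ 75.29 kN.
ΣF_x = 0: A_x − T·cos50° = 0 → A_x = 75.286 × 0.642788 = 48.39 kN.
ΣF_y = 0: A_y + T·sin50° − 30 − 45 = 0 → A_y = 75 − 75.286 × 0.766044 = 17.33 kN.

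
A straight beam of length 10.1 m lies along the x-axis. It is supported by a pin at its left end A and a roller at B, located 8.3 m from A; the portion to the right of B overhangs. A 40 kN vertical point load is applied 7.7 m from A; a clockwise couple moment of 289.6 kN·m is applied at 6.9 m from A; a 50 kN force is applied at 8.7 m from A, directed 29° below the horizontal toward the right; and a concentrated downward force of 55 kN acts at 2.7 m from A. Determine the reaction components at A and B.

A_x = -43.73 kN, A_y = 3.940 kN, B_y = 115.3 kN

Moments about A: B_y·8.3 − 40·7.7 − 289.6 − 50·sin29°·8.7 − 55·2.7 = 0 → B_y = 956.992/8.3 = 115.3 kN.
ΣF_y = 0: A_y + 115.3 − 40 − 50·sin29° − 55 = 0 → A_y = 3.940 kN.
ΣF_x = 0: A_x + 50·cos29° = 0 → A_x = -43.73 kN.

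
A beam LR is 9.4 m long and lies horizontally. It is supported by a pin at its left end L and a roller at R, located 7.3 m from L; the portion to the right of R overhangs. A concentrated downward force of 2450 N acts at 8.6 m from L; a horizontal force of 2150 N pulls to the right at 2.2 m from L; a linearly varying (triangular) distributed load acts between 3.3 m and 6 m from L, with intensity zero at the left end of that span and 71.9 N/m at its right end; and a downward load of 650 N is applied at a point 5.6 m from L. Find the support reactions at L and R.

L_x = -2150 N, L_y = -255.7 N, R_y = 3453 N

Resultant of the triangular load: ½ × 71.9 × 2.7 = 97.065 N, acting at 5.1 m from L (one-third of the span from the peak).
Taking moments about L: R_y·7.3 − 2450·8.6 − (½·71.9·2.7)·5.1 − 650·5.6 = 0 → R_y = 25205.0315/7.3 = 3452.74 ≈ 3453 N.
ΣF_y = 0: L_y + 3452.74 − 2450 − ½·71.9·2.7 − 650 = 0 → L_y = -255.7 N.
ΣF_x = 0: L_x + 2150 = 0 → L_x = -2150 N.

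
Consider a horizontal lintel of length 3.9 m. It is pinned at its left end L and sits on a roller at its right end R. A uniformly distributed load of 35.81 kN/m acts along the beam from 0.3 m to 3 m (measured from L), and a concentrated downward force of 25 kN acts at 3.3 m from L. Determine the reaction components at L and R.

L_x = 0, L_y = 59.63 kN, R_y = 62.06 kN

Resultant of the distributed load: 35.81 × 2.7 = 96.687 kN at 1.65 m from L.
ΣM about L: R_y·3.9 − (35.81·2.7)·1.65 − 25·3.3 = 0 → R_y = 242.03355/3.9 = 62.0599 ≈ 62.06 kN.
ΣF_y = 0: L_y + 62.0599 − 35.81·2.7 − 25 = 0 → L_y = 59.63 kN.
ΣF_x = 0: no horizontal applied forces, so L_x = 0.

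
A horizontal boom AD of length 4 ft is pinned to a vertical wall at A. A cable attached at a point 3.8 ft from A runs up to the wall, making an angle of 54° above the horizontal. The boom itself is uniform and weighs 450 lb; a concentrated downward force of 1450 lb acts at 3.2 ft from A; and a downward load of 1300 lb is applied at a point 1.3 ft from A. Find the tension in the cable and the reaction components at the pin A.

ΣM about A: T·sin54°·3.8 − 450·2 − 1450·3.2 − 1300·1.3 = 0 → T = 7230/(3.8·0.809017) = 2351.78 ≈ 2352 lb.
ΣF_x = 0: A_x − T·cos54° = 0 → A_x = 2351.78 × 0.587785 = 1382 lb.
ΣF_y = 0: A_y + T·sin54° − 450 − 1450 − 1300 = 0 → A_y = 3200 − 2351.78 × 0.809017 = 1297 lb.

T = 2352 lb, A_x = 1382 lb, A_y = 1297 lb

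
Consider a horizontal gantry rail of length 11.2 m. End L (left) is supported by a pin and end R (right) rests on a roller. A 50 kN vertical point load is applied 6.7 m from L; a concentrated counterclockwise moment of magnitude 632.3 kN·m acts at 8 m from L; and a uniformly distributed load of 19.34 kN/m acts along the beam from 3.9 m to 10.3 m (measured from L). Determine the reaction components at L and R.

L_x = 0, L_y = 121.9 kN, R_y = 51.92 kN

Resultant of the distributed load: 19.34 × 6.4 = 123.776 kN at 7.1 m from L.
Taking moments about L: R_y·11.2 − 50·6.7 + 632.3 − (19.34·6.4)·7.1 = 0 → R_y = 581.5096/11.2 = 51.9205 ≈ 51.92 kN.
ΣF_y = 0: L_y + 51.9205 − 50 − 19.34·6.4 = 0 → L_y = 121.9 kN.
ΣF_x = 0: no horizontal applied forces, so L_x = 0.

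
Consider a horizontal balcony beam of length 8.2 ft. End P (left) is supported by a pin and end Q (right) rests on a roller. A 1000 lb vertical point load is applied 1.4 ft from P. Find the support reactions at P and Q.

Moments about P: Q_y·8.2 − 1000·1.4 = 0 → Q_y = 1400/8.2 = 170.732 ≈ 170.7 lb.
ΣF_y = 0: P_y + 170.732 − 1000 = 0 → P_y = 829.3 lb.
ΣF_x = 0: no horizontal applied forces, so P_x = 0.

P_x = 0, P_y = 829.3 lb, Q_y = 170.7 lb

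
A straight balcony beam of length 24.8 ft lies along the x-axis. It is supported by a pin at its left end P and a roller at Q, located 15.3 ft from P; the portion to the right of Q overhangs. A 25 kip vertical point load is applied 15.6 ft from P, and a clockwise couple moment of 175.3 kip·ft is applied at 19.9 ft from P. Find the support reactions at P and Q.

ΣM about P: Q_y·15.3 − 25·15.6 − 175.3 = 0 → Q_y = 565.3/15.3 = 36.9477 ≈ 36.95 kip.
ΣF_y = 0: P_y + 36.9477 − 25 = 0 → P_y = -11.95 kip.
ΣF_x = 0: no horizontal applied forces, so P_x = 0.

P_x = 0, P_y = -11.95 kip, Q_y = 36.95 kip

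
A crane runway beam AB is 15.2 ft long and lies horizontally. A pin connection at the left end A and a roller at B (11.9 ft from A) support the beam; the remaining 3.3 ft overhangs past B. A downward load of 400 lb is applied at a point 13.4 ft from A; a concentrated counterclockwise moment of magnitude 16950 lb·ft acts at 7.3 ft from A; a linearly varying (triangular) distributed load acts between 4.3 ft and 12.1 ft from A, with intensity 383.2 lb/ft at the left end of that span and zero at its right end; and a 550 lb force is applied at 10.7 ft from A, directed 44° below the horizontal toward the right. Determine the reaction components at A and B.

A_x = -395.6 lb, A_y = 2040 lb, B_y = 236.1 lb

Resultant of the triangular load: ½ × 383.2 × 7.8 = 1494.48 lb, acting at 6.9 ft from A (one-third of the span from the peak).
Moments about A: B_y·11.9 − 400·13.4 + 16950 − (½·383.2·7.8)·6.9 − 550·sin44°·10.7 = 0 → B_y = 2809.98/11.9 = 236.133 ≈ 236.1 lb.
ΣF_y = 0: A_y + 236.133 − 400 − ½·383.2·7.8 − 550·sin44° = 0 → A_y = 2040 lb.
ΣF_x = 0: A_x + 550·cos44° = 0 → A_x = -395.6 lb.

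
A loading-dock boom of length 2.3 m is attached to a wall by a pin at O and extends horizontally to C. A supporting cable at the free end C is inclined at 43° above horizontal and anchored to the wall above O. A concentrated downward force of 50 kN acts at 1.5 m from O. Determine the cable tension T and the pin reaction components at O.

T = 47.81 kN, O_x = 34.97 kN, O_y = 17.39 kN

ΣM about O: T·sin43°·2.3 − 50·1.5 = 0 → T = 75/(2.3·0.681998) = 47.8135 ≈ 47.81 kN.
ΣF_x = 0: O_x − T·cos43° = 0 → O_x = 47.8135 × 0.731354 = 34.97 kN.
ΣF_y = 0: O_y + T·sin43° − 50 = 0 → O_y = 50 − 47.8135 × 0.681998 = 17.39 kN.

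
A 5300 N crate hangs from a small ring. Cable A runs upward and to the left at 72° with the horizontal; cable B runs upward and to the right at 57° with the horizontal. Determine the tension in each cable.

ΣF_x = 0: −T_A·cos72° + T_B·cos57° = 0 → T_B = 0.567379·T_A.
ΣF_y = 0: T_A·sin72° + T_B·sin57° = 5300.
Substitute: T_A·(0.951057 + 0.567379·0.838671) = 5300 → T_A = 3714.34 ≈ 3714 N.
Then T_B = 0.567379 × 3714.34 = 2107 N.

T_A = 3714 N, T_B = 2107 N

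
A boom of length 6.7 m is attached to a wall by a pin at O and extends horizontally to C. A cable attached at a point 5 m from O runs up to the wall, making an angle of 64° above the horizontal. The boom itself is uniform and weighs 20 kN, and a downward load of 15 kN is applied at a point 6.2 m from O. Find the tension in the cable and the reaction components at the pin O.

ΣM about O: T·sin64°·5 − 20·3.35 − 15·6.2 = 0 → T = 160/(5·0.898794) = 35.6033 ≈ 35.60 kN.
ΣF_x = 0: O_x − T·cos64° = 0 → O_x = 35.6033 × 0.438371 = 15.61 kN.
ΣF_y = 0: O_y + T·sin64° − 20 − 15 = 0 → O_y = 35 − 35.6033 × 0.898794 = 3.000 kN.

T = 35.60 kN, O_x = 15.61 kN, O_y = 3.000 kN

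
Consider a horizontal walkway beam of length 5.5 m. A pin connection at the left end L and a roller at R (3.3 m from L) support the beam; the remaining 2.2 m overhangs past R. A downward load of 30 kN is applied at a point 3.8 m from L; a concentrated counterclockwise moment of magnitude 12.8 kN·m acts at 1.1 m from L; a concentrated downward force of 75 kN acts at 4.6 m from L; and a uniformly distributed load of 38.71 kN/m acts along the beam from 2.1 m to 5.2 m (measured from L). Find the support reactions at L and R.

Resultant of the distributed load: 38.71 × 3.1 = 120.001 kN at 3.65 m from L.
Taking moments about L: R_y·3.3 − 30·3.8 + 12.8 − 75·4.6 − (38.71·3.1)·3.65 = 0 → R_y = 884.20365/3.3 = 267.941 ≈ 267.9 kN.
ΣF_y = 0: L_y + 267.941 − 30 − 75 − 38.71·3.1 = 0 → L_y = -42.94 kN.
ΣF_x = 0: no horizontal applied forces, so L_x = 0.

L_x = 0, L_y = -42.94 kN, R_y = 267.9 kN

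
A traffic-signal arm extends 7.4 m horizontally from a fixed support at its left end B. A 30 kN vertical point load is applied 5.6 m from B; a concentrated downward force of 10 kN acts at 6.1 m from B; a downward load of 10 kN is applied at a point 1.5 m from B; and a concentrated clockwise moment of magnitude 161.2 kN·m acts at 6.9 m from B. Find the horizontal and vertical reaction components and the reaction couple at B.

ΣF_x = 0: B_x = 0.
ΣF_y = 0: B_y − 30 − 10 − 10 = 0 → B_y = 50.00 kN.
ΣM about B: M_B − 30·5.6 − 10·6.1 − 10·1.5 − 161.2 = 0 → M_B = 405.2 kN·m.

B_x = 0, B_y = 50.00 kN, M_B = 405.2 kN·m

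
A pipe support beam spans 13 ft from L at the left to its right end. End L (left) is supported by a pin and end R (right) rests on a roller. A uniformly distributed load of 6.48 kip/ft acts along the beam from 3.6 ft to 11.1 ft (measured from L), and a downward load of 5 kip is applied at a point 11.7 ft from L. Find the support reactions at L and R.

Resultant of the distributed load: 6.48 × 7.5 = 48.6 kip at 7.35 ft from L.
Taking moments about L: R_y·13 − (6.48·7.5)·7.35 − 5·11.7 = 0 → R_y = 415.71/13 = 31.9777 ≈ 31.98 kip.
ΣF_y = 0: L_y + 31.9777 − 6.48·7.5 − 5 = 0 → L_y = 21.62 kip.
ΣF_x = 0: no horizontal applied forces, so L_x = 0.

L_x = 0, L_y = 21.62 kip, R_y = 31.98 kip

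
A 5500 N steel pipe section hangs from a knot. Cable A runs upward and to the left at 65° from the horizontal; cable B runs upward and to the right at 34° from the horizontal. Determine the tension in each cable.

ΣF_x = 0: −T_A·cos65° + T_B·cos34° = 0 → T_B = 0.50977·T_A.
ΣF_y = 0: T_A·sin65° + T_B·sin34° = 5500.
Substitute: T_A·(0.906308 + 0.50977·0.559193) = 5500 → T_A = 4616.54 ≈ 4617 N.
Then T_B = 0.50977 × 4616.54 = 2353 N.

T_A = 4617 N, T_B = 2353 N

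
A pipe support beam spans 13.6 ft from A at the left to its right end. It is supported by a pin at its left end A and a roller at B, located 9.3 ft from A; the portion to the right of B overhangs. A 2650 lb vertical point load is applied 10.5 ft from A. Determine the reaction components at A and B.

Taking moments about A: B_y·9.3 − 2650·10.5 = 0 → B_y = 27825/9.3 = 2991.94 ≈ 2992 lb.
ΣF_y = 0: A_y + 2991.94 − 2650 = 0 → A_y = -341.9 lb.
ΣF_x = 0: no horizontal applied forces, so A_x = 0.

A_x = 0, A_y = -341.9 lb, B_y = 2992 lb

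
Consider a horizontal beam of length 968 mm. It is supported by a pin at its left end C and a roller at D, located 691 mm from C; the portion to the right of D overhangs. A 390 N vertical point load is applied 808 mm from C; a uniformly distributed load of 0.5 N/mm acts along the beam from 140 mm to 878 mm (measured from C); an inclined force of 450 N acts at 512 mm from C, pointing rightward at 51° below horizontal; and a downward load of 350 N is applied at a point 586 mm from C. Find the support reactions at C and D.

C_x = -283.2 N, C_y = 174.9 N, D_y = 1284 N

Resultant of the distributed load: 0.5 × 738 = 369 N at 509 mm from C.
Moments about C: D_y·691 − 390·808 − (0.5·738)·509 − 450·sin51°·512 − 350·586 = 0 → D_y = 887095/691 = 1283.78 ≈ 1284 N.
ΣF_y = 0: C_y + 1283.78 − 390 − 0.5·738 − 450·sin51° − 350 = 0 → C_y = 174.9 N.
ΣF_x = 0: C_x + 450·cos51° = 0 → C_x = -283.2 N.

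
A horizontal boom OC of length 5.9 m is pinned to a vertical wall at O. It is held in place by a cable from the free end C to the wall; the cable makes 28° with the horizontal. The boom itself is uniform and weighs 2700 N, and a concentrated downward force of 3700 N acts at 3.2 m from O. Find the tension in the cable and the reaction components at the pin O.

T = 7150 N, O_x = 6313 N, O_y = 3043 N

ΣM about O: T·sin28°·5.9 − 2700·2.95 − 3700·3.2 = 0 → T = 19805/(5.9·0.469472) = 7150.12 ≈ 7150 N.
ΣF_x = 0: O_x − T·cos28° = 0 → O_x = 7150.12 × 0.882948 = 6313 N.
ΣF_y = 0: O_y + T·sin28° − 2700 − 3700 = 0 → O_y = 6400 − 7150.12 × 0.469472 = 3043 N.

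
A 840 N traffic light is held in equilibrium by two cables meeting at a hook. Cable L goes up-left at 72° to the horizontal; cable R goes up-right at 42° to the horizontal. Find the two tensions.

T_L = 683.3 N, T_R = 284.1 N

ΣF_x = 0: −T_L·cos72° + T_R·cos42° = 0 → T_R = 0.415823·T_L.
ΣF_y = 0: T_L·sin72° + T_R·sin42° = 840.
Substitute: T_L·(0.951057 + 0.415823·0.669131) = 840 → T_L = 683.317 ≈ 683.3 N.
Then T_R = 0.415823 × 683.317 = 284.1 N.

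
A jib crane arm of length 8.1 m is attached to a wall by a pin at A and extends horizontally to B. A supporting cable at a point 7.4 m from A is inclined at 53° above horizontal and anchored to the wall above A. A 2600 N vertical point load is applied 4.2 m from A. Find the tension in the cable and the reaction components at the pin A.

T = 1848 N, A_x = 1112 N, A_y = 1124 N

ΣM about A: T·sin53°·7.4 − 2600·4.2 = 0 → T = 10920/(7.4·0.798636) = 1847.74 ≈ 1848 N.
ΣF_x = 0: A_x − T·cos53° = 0 → A_x = 1847.74 × 0.601815 = 1112 N.
ΣF_y = 0: A_y + T·sin53° − 2600 = 0 → A_y = 2600 − 1847.74 × 0.798636 = 1124 N.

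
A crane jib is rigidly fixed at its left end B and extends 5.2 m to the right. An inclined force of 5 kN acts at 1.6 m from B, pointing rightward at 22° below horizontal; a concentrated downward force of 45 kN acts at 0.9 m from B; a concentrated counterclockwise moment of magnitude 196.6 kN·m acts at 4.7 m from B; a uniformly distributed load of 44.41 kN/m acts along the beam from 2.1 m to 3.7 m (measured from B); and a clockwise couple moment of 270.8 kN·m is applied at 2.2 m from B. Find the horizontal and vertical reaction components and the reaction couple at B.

B_x = -4.636 kN, B_y = 117.9 kN, M_B = 323.8 kN·m

Resultant of the distributed load: 44.41 × 1.6 = 71.056 kN at 2.9 m from B.
ΣF_x = 0: B_x + 5·cos22° = 0 → B_x = -4.636 kN.
ΣF_y = 0: B_y − 5·sin22° − 45 − 44.41·1.6 = 0 → B_y = 117.9 kN.
ΣM about B: M_B − 5·sin22°·1.6 − 45·0.9 + 196.6 − (44.41·1.6)·2.9 − 270.8 = 0 → M_B = 323.8 kN·m.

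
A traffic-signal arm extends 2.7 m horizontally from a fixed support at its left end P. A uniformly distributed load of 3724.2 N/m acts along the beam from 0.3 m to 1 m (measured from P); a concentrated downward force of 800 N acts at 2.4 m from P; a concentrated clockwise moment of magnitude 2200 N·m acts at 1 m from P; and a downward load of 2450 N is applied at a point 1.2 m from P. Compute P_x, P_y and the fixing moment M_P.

Resultant of the distributed load: 3724.2 × 0.7 = 2606.94 N at 0.65 m from P.
ΣF_x = 0: P_x = 0.
ΣF_y = 0: P_y − 3724.2·0.7 − 800 − 2450 = 0 → P_y = 5857 N.
ΣM about P: M_P − (3724.2·0.7)·0.65 − 800·2.4 − 2200 − 2450·1.2 = 0 → M_P = 8755 N·m.

P_x = 0, P_y = 5857 N, M_P = 8755 N·m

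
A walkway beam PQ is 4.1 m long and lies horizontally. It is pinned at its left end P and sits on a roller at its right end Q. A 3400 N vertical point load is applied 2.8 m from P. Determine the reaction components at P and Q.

P_x = 0, P_y = 1078 N, Q_y = 2322 N

ΣM about P: Q_y·4.1 − 3400·2.8 = 0 → Q_y = 9520/4.1 = 2321.95 ≈ 2322 N.
ΣF_y = 0: P_y + 2321.95 − 3400 = 0 → P_y = 1078 N.
ΣF_x = 0: no horizontal applied forces, so P_x = 0.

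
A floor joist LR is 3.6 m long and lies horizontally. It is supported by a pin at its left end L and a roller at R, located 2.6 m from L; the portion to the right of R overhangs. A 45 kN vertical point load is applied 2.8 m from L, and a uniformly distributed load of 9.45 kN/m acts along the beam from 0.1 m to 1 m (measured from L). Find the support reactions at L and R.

L_x = 0, L_y = 3.244 kN, R_y = 50.26 kN

Resultant of the distributed load: 9.45 × 0.9 = 8.505 kN at 0.55 m from L.
Taking moments about L: R_y·2.6 − 45·2.8 − (9.45·0.9)·0.55 = 0 → R_y = 130.67775/2.6 = 50.2607 ≈ 50.26 kN.
ΣF_y = 0: L_y + 50.2607 − 45 − 9.45·0.9 = 0 → L_y = 3.244 kN.
ΣF_x = 0: no horizontal applied forces, so L_x = 0.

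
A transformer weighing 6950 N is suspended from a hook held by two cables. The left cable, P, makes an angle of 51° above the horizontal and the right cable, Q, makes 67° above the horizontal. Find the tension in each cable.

ΣF_x = 0: −T_P·cos51° + T_Q·cos67° = 0 → T_Q = 1.61062·T_P.
ΣF_y = 0: T_P·sin51° + T_Q·sin67° = 6950.
Substitute: T_P·(0.777146 + 1.61062·0.920505) = 6950 → T_P = 3075.59 ≈ 3076 N.
Then T_Q = 1.61062 × 3075.59 = 4954 N.

T_P = 3076 N, T_Q = 4954 N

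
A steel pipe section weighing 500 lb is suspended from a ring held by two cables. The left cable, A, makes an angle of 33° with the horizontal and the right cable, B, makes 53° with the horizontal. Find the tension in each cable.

T_A = 301.6 lb, T_B = 420.4 lb

ΣF_x = 0: −T_A·cos33° + T_B·cos53° = 0 → T_B = 1.39357·T_A.
ΣF_y = 0: T_A·sin33° + T_B·sin53° = 500.
Substitute: T_A·(0.544639 + 1.39357·0.798636) = 500 → T_A = 301.642 ≈ 301.6 lb.
Then T_B = 1.39357 × 301.642 = 420.4 lb.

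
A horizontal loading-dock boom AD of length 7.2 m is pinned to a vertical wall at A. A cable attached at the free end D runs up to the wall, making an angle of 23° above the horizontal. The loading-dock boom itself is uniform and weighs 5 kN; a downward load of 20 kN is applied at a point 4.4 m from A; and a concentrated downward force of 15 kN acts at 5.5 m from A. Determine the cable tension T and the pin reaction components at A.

ΣM about A: T·sin23°·7.2 − 5·3.6 − 20·4.4 − 15·5.5 = 0 → T = 188.5/(7.2·0.390731) = 67.004 ≈ 67.00 kN.
ΣF_x = 0: A_x − T·cos23° = 0 → A_x = 67.004 × 0.920505 = 61.68 kN.
ΣF_y = 0: A_y + T·sin23° − 5 − 20 − 15 = 0 → A_y = 40 − 67.004 × 0.390731 = 13.82 kN.

T = 67.00 kN, A_x = 61.68 kN, A_y = 13.82 kN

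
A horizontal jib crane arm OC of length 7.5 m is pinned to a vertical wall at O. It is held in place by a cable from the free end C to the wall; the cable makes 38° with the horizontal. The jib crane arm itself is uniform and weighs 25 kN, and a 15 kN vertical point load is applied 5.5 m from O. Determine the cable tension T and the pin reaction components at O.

T = 38.17 kN, O_x = 30.08 kN, O_y = 16.50 kN

ΣM about O: T·sin38°·7.5 − 25·3.75 − 15·5.5 = 0 → T = 176.25/(7.5·0.615661) = 38.1704 ≈ 38.17 kN.
ΣF_x = 0: O_x − T·cos38° = 0 → O_x = 38.1704 × 0.788011 = 30.08 kN.
ΣF_y = 0: O_y + T·sin38° − 25 − 15 = 0 → O_y = 40 − 38.1704 × 0.615661 = 16.50 kN.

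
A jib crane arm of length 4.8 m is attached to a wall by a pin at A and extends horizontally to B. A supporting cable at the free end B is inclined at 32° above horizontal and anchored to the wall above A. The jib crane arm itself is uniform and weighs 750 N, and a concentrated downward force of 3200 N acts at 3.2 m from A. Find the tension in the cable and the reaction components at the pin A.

ΣM about A: T·sin32°·4.8 − 750·2.4 − 3200·3.2 = 0 → T = 12040/(4.8·0.529919) = 4733.43 ≈ 4733 N.
ΣF_x = 0: A_x − T·cos32° = 0 → A_x = 4733.43 × 0.848048 = 4014 N.
ΣF_y = 0: A_y + T·sin32° − 750 − 3200 = 0 → A_y = 3950 − 4733.43 × 0.529919 = 1442 N.

T = 4733 N, A_x = 4014 N, A_y = 1442 N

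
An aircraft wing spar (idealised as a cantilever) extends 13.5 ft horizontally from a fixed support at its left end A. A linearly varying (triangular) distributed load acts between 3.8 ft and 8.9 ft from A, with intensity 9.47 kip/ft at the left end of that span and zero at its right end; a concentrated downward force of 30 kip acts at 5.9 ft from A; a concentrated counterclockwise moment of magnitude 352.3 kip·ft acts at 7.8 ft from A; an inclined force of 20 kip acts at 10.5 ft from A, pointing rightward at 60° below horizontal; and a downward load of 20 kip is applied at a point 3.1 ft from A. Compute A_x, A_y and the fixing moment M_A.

A_x = -10.00 kip, A_y = 91.47 kip, M_A = 201.4 kip·ft

Resultant of the triangular load: ½ × 9.47 × 5.1 = 24.1485 kip, acting at 5.5 ft from A (one-third of the span from the peak).
ΣF_x = 0: A_x + 20·cos60° = 0 → A_x = -10.00 kip.
ΣF_y = 0: A_y − ½·9.47·5.1 − 30 − 20·sin60° − 20 = 0 → A_y = 91.47 kip.
ΣM about A: M_A − (½·9.47·5.1)·5.5 − 30·5.9 + 352.3 − 20·sin60°·10.5 − 20·3.1 = 0 → M_A = 201.4 kip·ft.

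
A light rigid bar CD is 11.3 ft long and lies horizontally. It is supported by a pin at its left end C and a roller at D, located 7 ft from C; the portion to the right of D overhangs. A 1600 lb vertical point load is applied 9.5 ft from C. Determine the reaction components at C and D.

Taking moments about C: D_y·7 − 1600·9.5 = 0 → D_y = 15200/7 = 2171.43 ≈ 2171 lb.
ΣF_y = 0: C_y + 2171.43 − 1600 = 0 → C_y = -571.4 lb.
ΣF_x = 0: no horizontal applied forces, so C_x = 0.

C_x = 0, C_y = -571.4 lb, D_y = 2171 lb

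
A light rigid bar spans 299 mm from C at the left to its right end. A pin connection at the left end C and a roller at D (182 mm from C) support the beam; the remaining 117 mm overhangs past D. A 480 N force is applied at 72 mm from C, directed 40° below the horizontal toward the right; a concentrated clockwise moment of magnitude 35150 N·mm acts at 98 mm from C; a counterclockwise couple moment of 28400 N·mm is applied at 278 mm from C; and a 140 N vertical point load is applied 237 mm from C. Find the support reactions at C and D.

Taking moments about C: D_y·182 − 480·sin40°·72 − 35150 + 28400 − 140·237 = 0 → D_y = 62144.7/182 = 341.454 ≈ 341.5 N.
ΣF_y = 0: C_y + 341.454 − 480·sin40° − 140 = 0 → C_y = 107.1 N.
ΣF_x = 0: C_x + 480·cos40° = 0 → C_x = -367.7 N.

C_x = -367.7 N, C_y = 107.1 N, D_y = 341.5 N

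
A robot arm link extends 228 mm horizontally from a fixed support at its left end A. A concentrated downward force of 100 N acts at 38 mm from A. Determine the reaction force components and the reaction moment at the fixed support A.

A_x = 0, A_y = 100.0 N, M_A = 3800 N·mm

ΣF_x = 0: A_x = 0.
ΣF_y = 0: A_y − 100 = 0 → A_y = 100.0 N.
ΣM about A: M_A − 100·38 = 0 → M_A = 3800 N·mm.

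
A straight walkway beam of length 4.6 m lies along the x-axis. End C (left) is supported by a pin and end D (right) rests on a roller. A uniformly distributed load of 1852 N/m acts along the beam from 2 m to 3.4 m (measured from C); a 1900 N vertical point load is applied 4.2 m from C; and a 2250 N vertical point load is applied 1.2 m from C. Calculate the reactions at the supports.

Resultant of the distributed load: 1852 × 1.4 = 2592.8 N at 2.7 m from C.
Moments about C: D_y·4.6 − (1852·1.4)·2.7 − 1900·4.2 − 2250·1.2 = 0 → D_y = 17680.56/4.6 = 3843.6 ≈ 3844 N.
ΣF_y = 0: C_y + 3843.6 − 1852·1.4 − 1900 − 2250 = 0 → C_y = 2899 N.
ΣF_x = 0: no horizontal applied forces, so C_x = 0.

C_x = 0, C_y = 2899 N, D_y = 3844 N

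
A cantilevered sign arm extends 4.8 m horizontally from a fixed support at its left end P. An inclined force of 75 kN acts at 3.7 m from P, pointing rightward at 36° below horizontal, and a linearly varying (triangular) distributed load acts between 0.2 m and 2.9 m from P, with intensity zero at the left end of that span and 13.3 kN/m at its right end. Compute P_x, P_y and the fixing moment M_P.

P_x = -60.68 kN, P_y = 62.04 kN, M_P = 199.0 kN·m

Resultant of the triangular load: ½ × 13.3 × 2.7 = 17.955 kN, acting at 2 m from P (one-third of the span from the peak).
ΣF_x = 0: P_x + 75·cos36° = 0 → P_x = -60.68 kN.
ΣF_y = 0: P_y − 75·sin36° − ½·13.3·2.7 = 0 → P_y = 62.04 kN.
ΣM about P: M_P − 75·sin36°·3.7 − (½·13.3·2.7)·2 = 0 → M_P = 199.0 kN·m.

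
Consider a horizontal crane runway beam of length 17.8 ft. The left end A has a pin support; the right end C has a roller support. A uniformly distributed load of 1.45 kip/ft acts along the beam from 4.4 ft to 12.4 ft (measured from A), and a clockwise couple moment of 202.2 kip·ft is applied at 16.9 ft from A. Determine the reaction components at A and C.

Resultant of the distributed load: 1.45 × 8 = 11.6 kip at 8.4 ft from A.
ΣM about A: C_y·17.8 − (1.45·8)·8.4 − 202.2 = 0 → C_y = 299.64/17.8 = 16.8337 ≈ 16.83 kip.
ΣF_y = 0: A_y + 16.8337 − 1.45·8 = 0 → A_y = -5.234 kip.
ΣF_x = 0: no horizontal applied forces, so A_x = 0.

A_x = 0, A_y = -5.234 kip, C_y = 16.83 kip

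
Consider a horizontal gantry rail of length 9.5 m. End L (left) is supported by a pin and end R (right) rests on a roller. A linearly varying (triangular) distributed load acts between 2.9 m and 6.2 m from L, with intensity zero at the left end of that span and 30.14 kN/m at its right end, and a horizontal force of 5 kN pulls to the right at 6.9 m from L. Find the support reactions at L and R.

Resultant of the triangular load: ½ × 30.14 × 3.3 = 49.731 kN, acting at 5.1 m from L (one-third of the span from the peak).
ΣM about L: R_y·9.5 − (½·30.14·3.3)·5.1 = 0 → R_y = 253.6281/9.5 = 26.6977 ≈ 26.70 kN.
ΣF_y = 0: L_y + 26.6977 − ½·30.14·3.3 = 0 → L_y = 23.03 kN.
ΣF_x = 0: L_x + 5 = 0 → L_x = -5.000 kN.

L_x = -5.000 kN, L_y = 23.03 kN, R_y = 26.70 kN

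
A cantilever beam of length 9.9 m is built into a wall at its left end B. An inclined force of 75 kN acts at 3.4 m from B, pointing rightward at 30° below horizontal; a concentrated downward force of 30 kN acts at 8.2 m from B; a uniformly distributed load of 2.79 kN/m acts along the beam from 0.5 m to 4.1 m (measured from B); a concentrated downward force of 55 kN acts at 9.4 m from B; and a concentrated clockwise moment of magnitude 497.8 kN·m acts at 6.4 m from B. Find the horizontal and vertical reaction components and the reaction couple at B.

B_x = -64.95 kN, B_y = 132.5 kN, M_B = 1411 kN·m

Resultant of the distributed load: 2.79 × 3.6 = 10.044 kN at 2.3 m from B.
ΣF_x = 0: B_x + 75·cos30° = 0 → B_x = -64.95 kN.
ΣF_y = 0: B_y − 75·sin30° − 30 − 2.79·3.6 − 55 = 0 → B_y = 132.5 kN.
ΣM about B: M_B − 75·sin30°·3.4 − 30·8.2 − (2.79·3.6)·2.3 − 55·9.4 − 497.8 = 0 → M_B = 1411 kN·m.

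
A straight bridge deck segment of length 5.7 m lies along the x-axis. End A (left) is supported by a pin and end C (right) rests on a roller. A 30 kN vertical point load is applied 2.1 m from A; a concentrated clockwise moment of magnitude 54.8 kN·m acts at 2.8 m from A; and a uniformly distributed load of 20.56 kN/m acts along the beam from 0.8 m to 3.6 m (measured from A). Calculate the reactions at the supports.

Resultant of the distributed load: 20.56 × 2.8 = 57.568 kN at 2.2 m from A.
Moments about A: C_y·5.7 − 30·2.1 − 54.8 − (20.56·2.8)·2.2 = 0 → C_y = 244.4496/5.7 = 42.8859 ≈ 42.89 kN.
ΣF_y = 0: A_y + 42.8859 − 30 − 20.56·2.8 = 0 → A_y = 44.68 kN.
ΣF_x = 0: no horizontal applied forces, so A_x = 0.

A_x = 0, A_y = 44.68 kN, C_y = 42.89 kN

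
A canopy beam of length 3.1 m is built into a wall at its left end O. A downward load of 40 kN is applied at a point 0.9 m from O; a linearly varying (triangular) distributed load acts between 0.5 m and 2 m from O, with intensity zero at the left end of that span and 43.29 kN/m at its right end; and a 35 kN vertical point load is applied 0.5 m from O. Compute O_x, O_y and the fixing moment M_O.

Resultant of the triangular load: ½ × 43.29 × 1.5 = 32.4675 kN, acting at 1.5 m from O (one-third of the span from the peak).
ΣF_x = 0: O_x = 0.
ΣF_y = 0: O_y − 40 − ½·43.29·1.5 − 35 = 0 → O_y = 107.5 kN.
ΣM about O: M_O − 40·0.9 − (½·43.29·1.5)·1.5 − 35·0.5 = 0 → M_O = 102.2 kN·m.

O_x = 0, O_y = 107.5 kN, M_O = 102.2 kN·m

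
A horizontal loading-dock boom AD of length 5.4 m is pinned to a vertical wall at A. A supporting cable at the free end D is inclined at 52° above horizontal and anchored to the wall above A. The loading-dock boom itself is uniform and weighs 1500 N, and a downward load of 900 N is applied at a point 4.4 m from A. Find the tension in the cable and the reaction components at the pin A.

ΣM about A: T·sin52°·5.4 − 1500·2.7 − 900·4.4 = 0 → T = 8010/(5.4·0.788011) = 1882.38 ≈ 1882 N.
ΣF_x = 0: A_x − T·cos52° = 0 → A_x = 1882.38 × 0.615661 = 1159 N.
ΣF_y = 0: A_y + T·sin52° − 1500 − 900 = 0 → A_y = 2400 − 1882.38 × 0.788011 = 916.7 N.

T = 1882 N, A_x = 1159 N, A_y = 916.7 N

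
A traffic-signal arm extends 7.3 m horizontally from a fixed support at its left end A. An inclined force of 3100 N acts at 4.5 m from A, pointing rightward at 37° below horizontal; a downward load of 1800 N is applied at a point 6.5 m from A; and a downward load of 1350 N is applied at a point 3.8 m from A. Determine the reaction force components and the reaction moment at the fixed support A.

A_x = -2476 N, A_y = 5016 N, M_A = 25230 N·m

ΣF_x = 0: A_x + 3100·cos37° = 0 → A_x = -2476 N.
ΣF_y = 0: A_y − 3100·sin37° − 1800 − 1350 = 0 → A_y = 5016 N.
ΣM about A: M_A − 3100·sin37°·4.5 − 1800·6.5 − 1350·3.8 = 0 → M_A = 25230 N·m.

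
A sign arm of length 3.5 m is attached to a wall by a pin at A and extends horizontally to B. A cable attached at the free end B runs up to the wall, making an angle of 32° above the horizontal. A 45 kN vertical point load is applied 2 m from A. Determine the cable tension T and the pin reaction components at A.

ΣM about A: T·sin32°·3.5 − 45·2 = 0 → T = 90/(3.5·0.529919) = 48.5249 ≈ 48.52 kN.
ΣF_x = 0: A_x − T·cos32° = 0 → A_x = 48.5249 × 0.848048 = 41.15 kN.
ΣF_y = 0: A_y + T·sin32° − 45 = 0 → A_y = 45 − 48.5249 × 0.529919 = 19.29 kN.

T = 48.52 kN, A_x = 41.15 kN, A_y = 19.29 kN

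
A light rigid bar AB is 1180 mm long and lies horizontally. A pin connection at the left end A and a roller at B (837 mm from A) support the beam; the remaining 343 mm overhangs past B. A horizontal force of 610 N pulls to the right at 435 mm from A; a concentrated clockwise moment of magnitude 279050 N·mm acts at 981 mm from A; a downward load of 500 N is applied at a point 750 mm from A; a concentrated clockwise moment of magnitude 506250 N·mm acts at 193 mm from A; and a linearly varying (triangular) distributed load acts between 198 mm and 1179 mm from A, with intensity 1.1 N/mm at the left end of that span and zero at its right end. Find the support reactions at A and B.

A_x = -610.0 N, A_y = -685.1 N, B_y = 1725 N

Resultant of the triangular load: ½ × 1.1 × 981 = 539.55 N, acting at 525 mm from A (one-third of the span from the peak).
Moments about A: B_y·837 − 279050 − 500·750 − 506250 − (½·1.1·981)·525 = 0 → B_y = 1443563.75/837 = 1724.69 ≈ 1725 N.
ΣF_y = 0: A_y + 1724.69 − 500 − ½·1.1·981 = 0 → A_y = -685.1 N.
ΣF_x = 0: A_x + 610 = 0 → A_x = -610.0 N.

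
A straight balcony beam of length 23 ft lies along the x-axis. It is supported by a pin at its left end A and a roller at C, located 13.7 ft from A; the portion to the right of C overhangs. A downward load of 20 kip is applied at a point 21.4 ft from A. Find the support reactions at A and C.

Moments about A: C_y·13.7 − 20·21.4 = 0 → C_y = 428/13.7 = 31.2409 ≈ 31.24 kip.
ΣF_y = 0: A_y + 31.2409 − 20 = 0 → A_y = -11.24 kip.
ΣF_x = 0: no horizontal applied forces, so A_x = 0.

A_x = 0, A_y = -11.24 kip, C_y = 31.24 kip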